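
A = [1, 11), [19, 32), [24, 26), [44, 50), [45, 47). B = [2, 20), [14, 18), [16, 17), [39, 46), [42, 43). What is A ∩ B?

[2, 11) ∪ [19, 20) ∪ [44, 46)

Merge the first list: [1, 11), [19, 32), [44, 50).
Merge the second list: [2, 20), [39, 46).
[1, 11) overlaps B on [2, 11).
[19, 32) overlaps B on [19, 20).
[44, 50) overlaps B on [44, 46).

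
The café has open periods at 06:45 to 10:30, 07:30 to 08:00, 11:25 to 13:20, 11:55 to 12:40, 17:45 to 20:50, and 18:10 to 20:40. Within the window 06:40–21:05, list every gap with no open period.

06:40-06:45, 10:30-11:25, 13:20-17:45, 20:50-21:05

Covered (merged): 06:45-10:30, 11:25-13:20, 17:45-20:50.
Gaps within 06:40-21:05: 06:40-06:45, 10:30-11:25, 13:20-17:45, 20:50-21:05.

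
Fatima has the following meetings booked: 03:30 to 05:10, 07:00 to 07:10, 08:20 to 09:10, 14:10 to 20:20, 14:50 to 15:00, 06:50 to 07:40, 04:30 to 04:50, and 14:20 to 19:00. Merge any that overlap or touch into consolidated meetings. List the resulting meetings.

Sort by start: 03:30-05:10, 04:30-04:50, 06:50-07:40, 07:00-07:10, 08:20-09:10, 14:10-20:20, 14:20-19:00, 14:50-15:00.
04:30-04:50 overlaps/touches 03:30-05:10 → extend to 03:30-05:10.
06:50-07:40 is disjoint → start new block.
07:00-07:10 overlaps/touches 06:50-07:40 → extend to 06:50-07:40.
08:20-09:10 is disjoint → start new block.
14:10-20:20 is disjoint → start new block.
14:20-19:00 overlaps/touches 14:10-20:20 → extend to 14:10-20:20.
14:50-15:00 overlaps/touches 14:10-20:20 → extend to 14:10-20:20.

03:30-05:10, 06:50-07:40, 08:20-09:10, 14:10-20:20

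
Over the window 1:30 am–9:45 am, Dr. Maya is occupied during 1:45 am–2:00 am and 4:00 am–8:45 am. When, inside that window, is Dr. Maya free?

1:30 am-1:45 am, 2:00 am-4:00 am, 8:45 am-9:45 am

Covered (merged): 1:45 am-2:00 am, 4:00 am-8:45 am.
Uncovered inside 1:30 am-9:45 am: 1:30 am-1:45 am, 2:00 am-4:00 am, 8:45 am-9:45 am.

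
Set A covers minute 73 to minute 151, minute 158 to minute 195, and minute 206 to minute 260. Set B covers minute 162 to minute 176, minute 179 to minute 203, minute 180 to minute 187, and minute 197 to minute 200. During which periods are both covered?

minute 162 to minute 176, minute 179 to minute 195

Merge the second list: minute 162 to minute 176, minute 179 to minute 203.
minute 73 to minute 151 falls entirely outside B.
minute 158 to minute 195 overlaps B on minute 162 to minute 176, minute 179 to minute 195.
minute 206 to minute 260 falls entirely outside B.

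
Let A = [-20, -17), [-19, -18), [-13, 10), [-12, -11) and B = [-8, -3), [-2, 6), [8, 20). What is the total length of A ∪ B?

36

Merge the first list: [-20, -17), [-13, 10).
A ∪ B = [-20, -17), [-13, 20).
Total: 3 + 33 = 36.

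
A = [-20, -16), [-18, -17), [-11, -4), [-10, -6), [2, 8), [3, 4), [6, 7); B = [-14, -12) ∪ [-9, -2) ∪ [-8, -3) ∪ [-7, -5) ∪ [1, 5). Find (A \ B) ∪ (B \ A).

[-20, -16) ∪ [-14, -12) ∪ [-11, -9) ∪ [-4, -2) ∪ [1, 2) ∪ [5, 8)

Merge the first list: [-20, -16), [-11, -4), [2, 8).
Merge the second list: [-14, -12), [-9, -2), [1, 5).
Only in the first: [-20, -16), [-11, -9), [5, 8).
Only in the second: [-14, -12), [-4, -2), [1, 2).
Together these are the periods covered by exactly one.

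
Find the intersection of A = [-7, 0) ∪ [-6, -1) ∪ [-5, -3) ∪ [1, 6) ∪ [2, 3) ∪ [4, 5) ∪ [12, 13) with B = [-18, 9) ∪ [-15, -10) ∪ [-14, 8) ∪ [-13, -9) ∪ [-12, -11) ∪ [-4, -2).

First set merges to [-7, 0), [1, 6), [12, 13).
Second set merges to [-18, 9).
[-7, 0) overlaps B on [-7, 0).
[1, 6) overlaps B on [1, 6).
[12, 13) falls entirely outside B.

[-7, 0) ∪ [1, 6)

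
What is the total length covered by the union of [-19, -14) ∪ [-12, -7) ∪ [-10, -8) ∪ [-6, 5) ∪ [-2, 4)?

21

Merged: [-19, -14), [-12, -7), [-6, 5).
Lengths: 5 + 5 + 11 = 21.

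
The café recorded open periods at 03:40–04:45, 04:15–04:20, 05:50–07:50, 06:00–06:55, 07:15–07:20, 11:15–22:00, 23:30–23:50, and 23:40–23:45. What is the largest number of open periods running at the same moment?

2

Walk the sorted start/end points keeping a running depth.
The depth first hits 2 at 04:15.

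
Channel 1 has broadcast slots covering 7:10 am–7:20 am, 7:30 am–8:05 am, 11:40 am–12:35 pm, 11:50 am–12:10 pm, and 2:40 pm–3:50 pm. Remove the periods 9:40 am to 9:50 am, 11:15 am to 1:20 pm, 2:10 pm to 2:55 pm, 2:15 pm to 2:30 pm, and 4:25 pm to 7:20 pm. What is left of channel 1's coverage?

A, merged: 7:10 am-7:20 am, 7:30 am-8:05 am, 11:40 am-12:35 pm, 2:40 pm-3:50 pm.
B, merged: 9:40 am-9:50 am, 11:15 am-1:20 pm, 2:10 pm-2:55 pm, 4:25 pm-7:20 pm.
7:10 am-7:20 am: no B overlap → unchanged.
7:30 am-8:05 am: no B overlap → unchanged.
11:40 am-12:35 pm: fully covered by B → removed.
2:40 pm-3:50 pm minus B → 2:55 pm-3:50 pm.

7:10 am-7:20 am, 7:30 am-8:05 am, 2:55 pm-3:50 pm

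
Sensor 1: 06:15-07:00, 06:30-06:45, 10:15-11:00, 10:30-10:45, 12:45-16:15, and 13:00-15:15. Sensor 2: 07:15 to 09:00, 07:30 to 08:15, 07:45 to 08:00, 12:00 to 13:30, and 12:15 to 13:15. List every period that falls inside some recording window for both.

12:45–13:30

Merge the first list: 06:15–07:00, 10:15–11:00, 12:45–16:15.
Merge the second list: 07:15–09:00, 12:00–13:30.
06:15–07:00: no overlap with the second set.
10:15–11:00: no overlap with the second set.
12:45–16:15 meets the second set on 12:45–13:30.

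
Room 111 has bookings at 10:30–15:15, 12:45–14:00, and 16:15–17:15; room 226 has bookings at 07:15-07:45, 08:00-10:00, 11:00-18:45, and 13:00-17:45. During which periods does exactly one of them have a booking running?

07:15-07:45, 08:00-10:00, 10:30-11:00, 15:15-16:15, 17:15-18:45

A, merged: 10:30-15:15, 16:15-17:15.
B, merged: 07:15-07:45, 08:00-10:00, 11:00-18:45.
A but not B: 10:30-11:00.
B but not A: 07:15-07:45, 08:00-10:00, 15:15-16:15, 17:15-18:45.
Combining gives A △ B.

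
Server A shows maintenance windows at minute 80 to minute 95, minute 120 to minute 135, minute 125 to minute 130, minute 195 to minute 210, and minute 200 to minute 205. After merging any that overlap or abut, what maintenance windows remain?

minute 120 to minute 135 is disjoint → start new block.
minute 125 to minute 130 overlaps/touches minute 120 to minute 135 → extend to minute 120 to minute 135.
minute 195 to minute 210 is disjoint → start new block.
minute 200 to minute 205 overlaps/touches minute 195 to minute 210 → extend to minute 195 to minute 210.

minute 80 to minute 95, minute 120 to minute 135, minute 195 to minute 210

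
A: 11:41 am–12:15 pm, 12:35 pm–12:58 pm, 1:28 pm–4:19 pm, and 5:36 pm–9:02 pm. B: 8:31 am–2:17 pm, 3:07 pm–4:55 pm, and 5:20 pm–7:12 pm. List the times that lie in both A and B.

11:41 am–12:15 pm, 12:35 pm–12:58 pm, 1:28 pm–2:17 pm, 3:07 pm–4:19 pm, 5:36 pm–7:12 pm

11:41 am–12:15 pm ∩ B → 11:41 am–12:15 pm.
12:35 pm–12:58 pm ∩ B → 12:35 pm–12:58 pm.
1:28 pm–4:19 pm ∩ B → 1:28 pm–2:17 pm, 3:07 pm–4:19 pm.
5:36 pm–9:02 pm ∩ B → 5:36 pm–7:12 pm.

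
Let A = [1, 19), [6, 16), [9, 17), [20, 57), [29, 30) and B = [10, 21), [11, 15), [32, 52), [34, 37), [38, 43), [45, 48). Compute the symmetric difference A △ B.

[1, 10) ∪ [19, 20) ∪ [21, 32) ∪ [52, 57)

A, merged: [1, 19), [20, 57).
B, merged: [10, 21), [32, 52).
Only in the first: [1, 10), [21, 32), [52, 57).
Only in the second: [19, 20).
Together these are the periods covered by exactly one.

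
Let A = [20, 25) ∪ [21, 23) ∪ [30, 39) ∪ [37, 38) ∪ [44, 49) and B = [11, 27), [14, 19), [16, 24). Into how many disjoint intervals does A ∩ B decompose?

1

A, merged: [20, 25), [30, 39), [44, 49).
B, merged: [11, 27).
A ∩ B = [20, 25).
That is 1 disjoint piece.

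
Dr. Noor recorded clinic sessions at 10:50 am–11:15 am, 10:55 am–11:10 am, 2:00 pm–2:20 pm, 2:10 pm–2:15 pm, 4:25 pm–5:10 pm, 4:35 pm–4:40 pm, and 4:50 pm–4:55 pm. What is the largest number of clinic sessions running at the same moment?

2

Sweep endpoints in order; track running count of active intervals.
Peak of 2 reached at 10:55 am.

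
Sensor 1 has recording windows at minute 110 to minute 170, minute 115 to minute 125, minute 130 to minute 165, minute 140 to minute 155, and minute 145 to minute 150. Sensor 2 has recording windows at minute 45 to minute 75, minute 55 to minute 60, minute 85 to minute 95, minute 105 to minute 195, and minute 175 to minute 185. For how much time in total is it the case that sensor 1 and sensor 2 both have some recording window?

A, merged: minute 110 to minute 170.
B, merged: minute 45 to minute 75, minute 85 to minute 95, minute 105 to minute 195.
A ∩ B = minute 110 to minute 170.
Total: 60 minutes.

60 minutes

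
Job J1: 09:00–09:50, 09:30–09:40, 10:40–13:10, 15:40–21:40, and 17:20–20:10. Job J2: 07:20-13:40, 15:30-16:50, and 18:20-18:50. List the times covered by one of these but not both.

Merge the first list: 09:00-09:50, 10:40-13:10, 15:40-21:40.
A \ B = 16:50-18:20, 18:50-21:40.
B \ A = 07:20-09:00, 09:50-10:40, 13:10-13:40, 15:30-15:40.
Union of the two gives the symmetric difference.

07:20-09:00, 09:50-10:40, 13:10-13:40, 15:30-15:40, 16:50-18:20, 18:50-21:40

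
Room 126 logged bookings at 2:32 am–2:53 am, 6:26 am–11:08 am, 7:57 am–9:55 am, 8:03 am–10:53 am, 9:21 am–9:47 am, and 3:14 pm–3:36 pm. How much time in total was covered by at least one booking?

Merged: 2:32 am–2:53 am, 6:26 am–11:08 am, 3:14 pm–3:36 pm.
Lengths: 21 min + 4 h 42 min + 22 min = 5 h 25 min.

5 h 25 min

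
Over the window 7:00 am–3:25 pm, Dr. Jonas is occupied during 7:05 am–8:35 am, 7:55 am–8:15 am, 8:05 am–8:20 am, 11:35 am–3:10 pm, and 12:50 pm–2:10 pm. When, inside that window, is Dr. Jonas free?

7:00 am-7:05 am, 8:35 am-11:35 am, 3:10 pm-3:25 pm

After merging, the occupied span is 7:05 am-8:35 am, 11:35 am-3:10 pm.
Uncovered inside 7:00 am-3:25 pm: 7:00 am-7:05 am, 8:35 am-11:35 am, 3:10 pm-3:25 pm.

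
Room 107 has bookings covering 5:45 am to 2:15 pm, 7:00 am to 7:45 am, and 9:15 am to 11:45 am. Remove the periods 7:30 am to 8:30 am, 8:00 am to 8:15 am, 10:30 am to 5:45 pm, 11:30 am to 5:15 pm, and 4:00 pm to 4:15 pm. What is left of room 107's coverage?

5:45 am-7:30 am, 8:30 am-10:30 am

First set merges to 5:45 am-2:15 pm.
Second set merges to 7:30 am-8:30 am, 10:30 am-5:45 pm.
5:45 am-2:15 pm \ B = 5:45 am-7:30 am, 8:30 am-10:30 am.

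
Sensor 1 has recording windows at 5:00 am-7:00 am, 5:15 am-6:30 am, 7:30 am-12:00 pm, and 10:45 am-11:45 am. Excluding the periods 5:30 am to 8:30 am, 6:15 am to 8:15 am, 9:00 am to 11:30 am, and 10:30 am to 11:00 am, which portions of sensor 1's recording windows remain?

5:00 am-5:30 am, 8:30 am-9:00 am, 11:30 am-12:00 pm

A, merged: 5:00 am-7:00 am, 7:30 am-12:00 pm.
B, merged: 5:30 am-8:30 am, 9:00 am-11:30 am.
5:00 am-7:00 am \ B = 5:00 am-5:30 am.
7:30 am-12:00 pm \ B = 8:30 am-9:00 am, 11:30 am-12:00 pm.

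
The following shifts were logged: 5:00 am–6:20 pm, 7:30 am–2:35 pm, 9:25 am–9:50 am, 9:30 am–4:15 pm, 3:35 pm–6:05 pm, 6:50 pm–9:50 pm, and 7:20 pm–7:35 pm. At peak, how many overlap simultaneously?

At 9:30 am, 4 of the intervals are simultaneously active.
No point has more.

4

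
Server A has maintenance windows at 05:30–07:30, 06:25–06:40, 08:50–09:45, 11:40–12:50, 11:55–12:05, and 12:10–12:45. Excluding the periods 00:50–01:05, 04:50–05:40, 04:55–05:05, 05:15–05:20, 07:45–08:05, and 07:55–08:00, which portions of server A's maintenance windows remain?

05:40-07:30, 08:50-09:45, 11:40-12:50

A, merged: 05:30-07:30, 08:50-09:45, 11:40-12:50.
B, merged: 00:50-01:05, 04:50-05:40, 07:45-08:05.
05:30-07:30 minus B → 05:40-07:30.
08:50-09:45: no B overlap → unchanged.
11:40-12:50: no B overlap → unchanged.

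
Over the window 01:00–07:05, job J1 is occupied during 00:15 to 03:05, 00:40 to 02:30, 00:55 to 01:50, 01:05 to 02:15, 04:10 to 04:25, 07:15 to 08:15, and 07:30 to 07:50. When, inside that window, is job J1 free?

The merged coverage is 00:15–03:05, 04:10–04:25, 07:15–08:15.
Complement within 01:00–07:05: 03:05–04:10, 04:25–07:05.

03:05–04:10, 04:25–07:05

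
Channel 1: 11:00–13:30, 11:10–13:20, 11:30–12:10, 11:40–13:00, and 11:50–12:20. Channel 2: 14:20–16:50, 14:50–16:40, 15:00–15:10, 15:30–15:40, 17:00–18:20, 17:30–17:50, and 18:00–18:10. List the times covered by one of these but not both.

A, merged: 11:00–13:30.
B, merged: 14:20–16:50, 17:00–18:20.
A \ B = 11:00–13:30.
B \ A = 14:20–16:50, 17:00–18:20.
Union of the two gives the symmetric difference.

11:00–13:30, 14:20–16:50, 17:00–18:20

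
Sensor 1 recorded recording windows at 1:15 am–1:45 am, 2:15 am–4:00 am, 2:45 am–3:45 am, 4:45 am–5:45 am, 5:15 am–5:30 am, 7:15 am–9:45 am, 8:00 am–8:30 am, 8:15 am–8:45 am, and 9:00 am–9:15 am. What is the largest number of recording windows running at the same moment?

At 8:15 am, 3 of the intervals are simultaneously active.
No point has more.

3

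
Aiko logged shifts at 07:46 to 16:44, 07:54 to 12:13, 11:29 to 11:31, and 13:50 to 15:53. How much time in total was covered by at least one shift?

8 h 58 min

Merged: 07:46–16:44.
Length: 8 h 58 min.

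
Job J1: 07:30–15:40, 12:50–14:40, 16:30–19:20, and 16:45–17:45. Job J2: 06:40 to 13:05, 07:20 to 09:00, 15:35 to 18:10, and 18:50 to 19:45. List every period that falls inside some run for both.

Merge the first list: 07:30–15:40, 16:30–19:20.
Merge the second list: 06:40–13:05, 15:35–18:10, 18:50–19:45.
07:30–15:40 ∩ B → 07:30–13:05, 15:35–15:40.
16:30–19:20 ∩ B → 16:30–18:10, 18:50–19:20.

07:30–13:05, 15:35–15:40, 16:30–18:10, 18:50–19:20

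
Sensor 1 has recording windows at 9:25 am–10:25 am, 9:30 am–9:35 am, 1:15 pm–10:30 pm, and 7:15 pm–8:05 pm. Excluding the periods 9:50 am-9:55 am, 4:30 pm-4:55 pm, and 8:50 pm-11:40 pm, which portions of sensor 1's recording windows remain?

9:25 am–9:50 am, 9:55 am–10:25 am, 1:15 pm–4:30 pm, 4:55 pm–8:50 pm

First set merges to 9:25 am–10:25 am, 1:15 pm–10:30 pm.
9:25 am–10:25 am minus B → 9:25 am–9:50 am, 9:55 am–10:25 am.
1:15 pm–10:30 pm minus B → 1:15 pm–4:30 pm, 4:55 pm–8:50 pm.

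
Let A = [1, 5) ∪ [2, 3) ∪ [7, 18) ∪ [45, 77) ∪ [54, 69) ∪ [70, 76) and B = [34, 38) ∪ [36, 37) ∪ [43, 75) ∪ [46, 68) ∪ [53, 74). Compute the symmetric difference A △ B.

Merge the first list: [1, 5), [7, 18), [45, 77).
Merge the second list: [34, 38), [43, 75).
A but not B: [1, 5), [7, 18), [75, 77).
B but not A: [34, 38), [43, 45).
Combining gives A △ B.

[1, 5) ∪ [7, 18) ∪ [34, 38) ∪ [43, 45) ∪ [75, 77)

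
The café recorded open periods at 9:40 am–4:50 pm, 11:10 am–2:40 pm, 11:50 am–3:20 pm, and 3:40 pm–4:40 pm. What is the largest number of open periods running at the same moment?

Walk the sorted start/end points keeping a running depth.
The depth first hits 3 at 11:50 am.

3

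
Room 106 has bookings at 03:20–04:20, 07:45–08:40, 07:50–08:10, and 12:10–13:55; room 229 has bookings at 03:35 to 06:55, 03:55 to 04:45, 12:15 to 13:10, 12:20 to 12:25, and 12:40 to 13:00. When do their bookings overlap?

03:35–04:20, 12:15–13:10

Merge the first list: 03:20–04:20, 07:45–08:40, 12:10–13:55.
Merge the second list: 03:35–06:55, 12:15–13:10.
03:20–04:20 meets the second set on 03:35–04:20.
07:45–08:40: no overlap with the second set.
12:10–13:55 meets the second set on 12:15–13:10.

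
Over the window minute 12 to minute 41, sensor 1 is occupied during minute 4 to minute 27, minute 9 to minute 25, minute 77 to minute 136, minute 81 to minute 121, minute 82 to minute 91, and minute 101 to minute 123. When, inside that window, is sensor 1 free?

Covered (merged): minute 4 to minute 27, minute 77 to minute 136.
Complement within minute 12 to minute 41: minute 27 to minute 41.

minute 27 to minute 41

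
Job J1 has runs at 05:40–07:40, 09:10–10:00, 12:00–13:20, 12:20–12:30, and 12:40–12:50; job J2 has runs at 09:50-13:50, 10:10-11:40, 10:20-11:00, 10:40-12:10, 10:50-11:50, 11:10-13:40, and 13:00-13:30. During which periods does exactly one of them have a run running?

First set merges to 05:40-07:40, 09:10-10:00, 12:00-13:20.
Second set merges to 09:50-13:50.
Only in the first: 05:40-07:40, 09:10-09:50.
Only in the second: 10:00-12:00, 13:20-13:50.
Together these are the periods covered by exactly one.

05:40-07:40, 09:10-09:50, 10:00-12:00, 13:20-13:50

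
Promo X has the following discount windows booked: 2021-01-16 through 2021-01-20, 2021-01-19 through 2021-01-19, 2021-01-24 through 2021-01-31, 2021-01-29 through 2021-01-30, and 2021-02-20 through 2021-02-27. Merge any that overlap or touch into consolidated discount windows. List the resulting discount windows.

2021-01-19 through 2021-01-19 overlaps/touches 2021-01-16 through 2021-01-20 → extend to 2021-01-16 through 2021-01-20.
2021-01-24 through 2021-01-31 is disjoint → start new block.
2021-01-29 through 2021-01-30 overlaps/touches 2021-01-24 through 2021-01-31 → extend to 2021-01-24 through 2021-01-31.
2021-02-20 through 2021-02-27 is disjoint → start new block.

2021-01-16 through 2021-01-20, 2021-01-24 through 2021-01-31, 2021-02-20 through 2021-02-27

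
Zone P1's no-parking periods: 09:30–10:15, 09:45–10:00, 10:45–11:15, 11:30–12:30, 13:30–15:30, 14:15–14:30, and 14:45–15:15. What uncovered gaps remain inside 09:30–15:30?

After merging, the occupied span is 09:30–10:15, 10:45–11:15, 11:30–12:30, 13:30–15:30.
Uncovered inside 09:30–15:30: 10:15–10:45, 11:15–11:30, 12:30–13:30.

10:15–10:45, 11:15–11:30, 12:30–13:30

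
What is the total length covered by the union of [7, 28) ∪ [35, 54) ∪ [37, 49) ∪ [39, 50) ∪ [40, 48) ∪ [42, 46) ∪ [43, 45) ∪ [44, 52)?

Merged: [7, 28), [35, 54).
Lengths: 21 + 19 = 40.

40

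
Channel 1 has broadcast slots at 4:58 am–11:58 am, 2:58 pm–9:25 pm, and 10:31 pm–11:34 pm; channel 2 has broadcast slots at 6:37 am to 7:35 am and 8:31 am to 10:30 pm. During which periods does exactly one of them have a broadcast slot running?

4:58 am–6:37 am, 7:35 am–8:31 am, 11:58 am–2:58 pm, 9:25 pm–10:30 pm, 10:31 pm–11:34 pm

Only in the first: 4:58 am–6:37 am, 7:35 am–8:31 am, 10:31 pm–11:34 pm.
Only in the second: 11:58 am–2:58 pm, 9:25 pm–10:30 pm.
Together these are the periods covered by exactly one.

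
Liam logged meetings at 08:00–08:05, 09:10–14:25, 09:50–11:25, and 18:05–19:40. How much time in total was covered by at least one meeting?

Merged: 08:00-08:05, 09:10-14:25, 18:05-19:40.
Lengths: 5 min + 5 h 15 min + 1 h 35 min = 6 h 55 min.

6 h 55 min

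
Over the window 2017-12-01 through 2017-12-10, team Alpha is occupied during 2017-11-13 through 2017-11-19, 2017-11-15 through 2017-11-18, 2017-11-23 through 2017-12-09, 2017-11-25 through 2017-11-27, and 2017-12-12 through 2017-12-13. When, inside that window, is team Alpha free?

Covered (merged): 2017-11-13 through 2017-11-19, 2017-11-23 through 2017-12-09, 2017-12-12 through 2017-12-13.
Complement within 2017-12-01 through 2017-12-10: 2017-12-10 through 2017-12-10.

2017-12-10 through 2017-12-10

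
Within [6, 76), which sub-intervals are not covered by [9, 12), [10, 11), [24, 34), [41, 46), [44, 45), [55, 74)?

[6, 9) ∪ [12, 24) ∪ [34, 41) ∪ [46, 55) ∪ [74, 76)

Covered (merged): [9, 12), [24, 34), [41, 46), [55, 74).
Complement within [6, 76): [6, 9), [12, 24), [34, 41), [46, 55), [74, 76).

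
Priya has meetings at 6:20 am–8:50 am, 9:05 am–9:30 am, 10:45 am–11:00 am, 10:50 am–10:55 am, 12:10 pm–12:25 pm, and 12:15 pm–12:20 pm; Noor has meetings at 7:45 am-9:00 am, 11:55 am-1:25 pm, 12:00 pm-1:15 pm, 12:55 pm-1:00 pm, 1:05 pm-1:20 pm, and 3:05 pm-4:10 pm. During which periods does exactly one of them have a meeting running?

Merge the first list: 6:20 am-8:50 am, 9:05 am-9:30 am, 10:45 am-11:00 am, 12:10 pm-12:25 pm.
Merge the second list: 7:45 am-9:00 am, 11:55 am-1:25 pm, 3:05 pm-4:10 pm.
A but not B: 6:20 am-7:45 am, 9:05 am-9:30 am, 10:45 am-11:00 am.
B but not A: 8:50 am-9:00 am, 11:55 am-12:10 pm, 12:25 pm-1:25 pm, 3:05 pm-4:10 pm.
Combining gives A △ B.

6:20 am-7:45 am, 8:50 am-9:00 am, 9:05 am-9:30 am, 10:45 am-11:00 am, 11:55 am-12:10 pm, 12:25 pm-1:25 pm, 3:05 pm-4:10 pm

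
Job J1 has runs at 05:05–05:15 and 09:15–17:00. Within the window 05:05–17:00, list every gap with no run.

After merging, the occupied span is 05:05-05:15, 09:15-17:00.
Complement within 05:05-17:00: 05:15-09:15.

05:15-09:15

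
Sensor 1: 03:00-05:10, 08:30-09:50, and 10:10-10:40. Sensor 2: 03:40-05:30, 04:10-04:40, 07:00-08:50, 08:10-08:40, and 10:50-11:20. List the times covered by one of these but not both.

Second set merges to 03:40-05:30, 07:00-08:50, 10:50-11:20.
A but not B: 03:00-03:40, 08:50-09:50, 10:10-10:40.
B but not A: 05:10-05:30, 07:00-08:30, 10:50-11:20.
Combining gives A △ B.

03:00-03:40, 05:10-05:30, 07:00-08:30, 08:50-09:50, 10:10-10:40, 10:50-11:20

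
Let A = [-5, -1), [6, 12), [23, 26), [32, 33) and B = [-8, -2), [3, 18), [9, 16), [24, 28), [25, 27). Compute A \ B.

[-2, -1) ∪ [23, 24) ∪ [32, 33)

Second set merges to [-8, -2), [3, 18), [24, 28).
[-5, -1) with B removed leaves [-2, -1).
[6, 12) lies entirely inside B → drops out.
[23, 26) with B removed leaves [23, 24).
[32, 33) is untouched.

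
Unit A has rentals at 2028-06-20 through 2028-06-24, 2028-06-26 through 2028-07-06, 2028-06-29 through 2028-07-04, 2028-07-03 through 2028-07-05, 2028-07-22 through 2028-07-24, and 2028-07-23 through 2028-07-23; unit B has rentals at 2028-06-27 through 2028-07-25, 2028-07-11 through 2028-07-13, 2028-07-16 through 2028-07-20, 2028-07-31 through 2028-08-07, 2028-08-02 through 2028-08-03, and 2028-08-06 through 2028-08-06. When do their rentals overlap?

2028-06-27 through 2028-07-06, 2028-07-22 through 2028-07-24

A, merged: 2028-06-20 through 2028-06-24, 2028-06-26 through 2028-07-06, 2028-07-22 through 2028-07-24.
B, merged: 2028-06-27 through 2028-07-25, 2028-07-31 through 2028-08-07.
2028-06-20 through 2028-06-24 meets no B interval.
2028-06-26 through 2028-07-06 ∩ B → 2028-06-27 through 2028-07-06.
2028-07-22 through 2028-07-24 ∩ B → 2028-07-22 through 2028-07-24.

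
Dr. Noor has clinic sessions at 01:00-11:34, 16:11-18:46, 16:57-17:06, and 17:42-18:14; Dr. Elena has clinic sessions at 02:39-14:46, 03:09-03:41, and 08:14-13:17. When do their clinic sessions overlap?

Merge the first list: 01:00–11:34, 16:11–18:46.
Merge the second list: 02:39–14:46.
01:00–11:34 meets the second set on 02:39–11:34.
16:11–18:46: no overlap with the second set.

02:39–11:34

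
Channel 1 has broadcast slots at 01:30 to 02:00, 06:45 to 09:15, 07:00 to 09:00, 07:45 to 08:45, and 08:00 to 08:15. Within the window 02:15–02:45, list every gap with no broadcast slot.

The merged coverage is 01:30–02:00, 06:45–09:15.
Uncovered inside 02:15–02:45: 02:15–02:45.

02:15–02:45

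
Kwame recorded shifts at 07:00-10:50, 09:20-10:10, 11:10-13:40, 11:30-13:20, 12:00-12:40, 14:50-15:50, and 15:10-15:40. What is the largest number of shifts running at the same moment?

At 12:00, 3 of the intervals are simultaneously active.
No point has more.

3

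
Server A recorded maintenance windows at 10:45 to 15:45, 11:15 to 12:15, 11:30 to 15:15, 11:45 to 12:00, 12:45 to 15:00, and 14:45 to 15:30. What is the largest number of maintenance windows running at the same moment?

4

At 11:45, 4 of the intervals are simultaneously active.
No point has more.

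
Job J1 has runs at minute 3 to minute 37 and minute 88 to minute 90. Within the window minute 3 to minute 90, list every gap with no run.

After merging, the occupied span is minute 3 to minute 37, minute 88 to minute 90.
Gaps within minute 3 to minute 90: minute 37 to minute 88.

minute 37 to minute 88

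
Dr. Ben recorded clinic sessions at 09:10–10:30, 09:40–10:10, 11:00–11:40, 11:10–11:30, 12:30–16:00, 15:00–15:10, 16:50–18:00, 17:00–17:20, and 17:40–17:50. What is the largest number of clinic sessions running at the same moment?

Sweep endpoints in order; track running count of active intervals.
Peak of 2 reached at 09:40.

2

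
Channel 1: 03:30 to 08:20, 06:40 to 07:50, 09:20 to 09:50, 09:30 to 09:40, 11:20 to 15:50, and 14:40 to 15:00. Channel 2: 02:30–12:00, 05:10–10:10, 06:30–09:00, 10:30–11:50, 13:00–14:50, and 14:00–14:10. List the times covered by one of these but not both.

Merge the first list: 03:30–08:20, 09:20–09:50, 11:20–15:50.
Merge the second list: 02:30–12:00, 13:00–14:50.
Only in the first: 12:00–13:00, 14:50–15:50.
Only in the second: 02:30–03:30, 08:20–09:20, 09:50–11:20.
Together these are the periods covered by exactly one.

02:30–03:30, 08:20–09:20, 09:50–11:20, 12:00–13:00, 14:50–15:50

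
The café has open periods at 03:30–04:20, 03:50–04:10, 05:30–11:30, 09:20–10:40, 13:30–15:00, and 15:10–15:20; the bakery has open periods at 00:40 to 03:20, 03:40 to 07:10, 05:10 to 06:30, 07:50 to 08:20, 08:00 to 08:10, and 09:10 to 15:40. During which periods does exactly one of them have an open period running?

Merge the first list: 03:30–04:20, 05:30–11:30, 13:30–15:00, 15:10–15:20.
Merge the second list: 00:40–03:20, 03:40–07:10, 07:50–08:20, 09:10–15:40.
A \ B = 03:30–03:40, 07:10–07:50, 08:20–09:10.
B \ A = 00:40–03:20, 04:20–05:30, 11:30–13:30, 15:00–15:10, 15:20–15:40.
Union of the two gives the symmetric difference.

00:40–03:20, 03:30–03:40, 04:20–05:30, 07:10–07:50, 08:20–09:10, 11:30–13:30, 15:00–15:10, 15:20–15:40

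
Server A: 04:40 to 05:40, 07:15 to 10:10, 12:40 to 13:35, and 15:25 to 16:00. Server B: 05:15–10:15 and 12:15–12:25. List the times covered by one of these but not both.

A but not B: 04:40-05:15, 12:40-13:35, 15:25-16:00.
B but not A: 05:40-07:15, 10:10-10:15, 12:15-12:25.
Combining gives A △ B.

04:40-05:15, 05:40-07:15, 10:10-10:15, 12:15-12:25, 12:40-13:35, 15:25-16:00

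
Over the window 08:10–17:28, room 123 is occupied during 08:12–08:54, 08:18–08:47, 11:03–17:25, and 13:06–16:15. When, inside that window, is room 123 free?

08:10-08:12, 08:54-11:03, 17:25-17:28

Covered (merged): 08:12-08:54, 11:03-17:25.
Complement within 08:10-17:28: 08:10-08:12, 08:54-11:03, 17:25-17:28.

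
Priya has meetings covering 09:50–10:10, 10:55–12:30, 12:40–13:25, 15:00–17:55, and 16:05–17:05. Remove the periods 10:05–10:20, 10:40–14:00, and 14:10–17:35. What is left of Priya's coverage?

09:50–10:05, 17:35–17:55

First set merges to 09:50–10:10, 10:55–12:30, 12:40–13:25, 15:00–17:55.
09:50–10:10 minus B → 09:50–10:05.
10:55–12:30: fully covered by B → removed.
12:40–13:25: fully covered by B → removed.
15:00–17:55 minus B → 17:35–17:55.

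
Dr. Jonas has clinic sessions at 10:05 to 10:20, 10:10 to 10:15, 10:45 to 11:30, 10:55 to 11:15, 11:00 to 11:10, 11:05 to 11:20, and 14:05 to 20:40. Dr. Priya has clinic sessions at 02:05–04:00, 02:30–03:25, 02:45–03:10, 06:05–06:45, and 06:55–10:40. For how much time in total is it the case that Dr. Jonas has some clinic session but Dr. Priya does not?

Merge the first list: 10:05–10:20, 10:45–11:30, 14:05–20:40.
Merge the second list: 02:05–04:00, 06:05–06:45, 06:55–10:40.
A \ B = 10:45–11:30, 14:05–20:40.
Total: 45 min + 6 h 35 min = 7 h 20 min.

7 h 20 min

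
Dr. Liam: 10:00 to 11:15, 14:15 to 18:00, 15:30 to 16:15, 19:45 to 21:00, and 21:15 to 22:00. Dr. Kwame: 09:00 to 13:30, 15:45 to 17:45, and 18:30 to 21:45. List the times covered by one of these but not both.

First set merges to 10:00–11:15, 14:15–18:00, 19:45–21:00, 21:15–22:00.
Only in the first: 14:15–15:45, 17:45–18:00, 21:45–22:00.
Only in the second: 09:00–10:00, 11:15–13:30, 18:30–19:45, 21:00–21:15.
Together these are the periods covered by exactly one.

09:00–10:00, 11:15–13:30, 14:15–15:45, 17:45–18:00, 18:30–19:45, 21:00–21:15, 21:45–22:00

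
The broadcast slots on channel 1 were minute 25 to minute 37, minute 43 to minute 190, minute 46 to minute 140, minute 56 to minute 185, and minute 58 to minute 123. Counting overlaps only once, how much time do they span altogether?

Merged: minute 25 to minute 37, minute 43 to minute 190.
Lengths: 12 minutes + 147 minutes = 159 minutes.

159 minutes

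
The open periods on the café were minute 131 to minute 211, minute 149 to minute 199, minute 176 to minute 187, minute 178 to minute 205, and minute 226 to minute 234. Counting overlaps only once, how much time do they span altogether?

88 minutes

Merged: minute 131 to minute 211, minute 226 to minute 234.
Lengths: 80 minutes + 8 minutes = 88 minutes.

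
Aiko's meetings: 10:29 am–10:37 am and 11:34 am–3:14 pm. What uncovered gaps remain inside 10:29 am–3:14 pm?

After merging, the occupied span is 10:29 am–10:37 am, 11:34 am–3:14 pm.
Gaps within 10:29 am–3:14 pm: 10:37 am–11:34 am.

10:37 am–11:34 am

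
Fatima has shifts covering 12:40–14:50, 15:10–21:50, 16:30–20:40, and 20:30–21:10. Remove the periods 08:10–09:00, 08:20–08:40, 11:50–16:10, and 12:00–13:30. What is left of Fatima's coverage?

16:10–21:50

First set merges to 12:40–14:50, 15:10–21:50.
Second set merges to 08:10–09:00, 11:50–16:10.
12:40–14:50 lies entirely inside B → drops out.
15:10–21:50 with B removed leaves 16:10–21:50.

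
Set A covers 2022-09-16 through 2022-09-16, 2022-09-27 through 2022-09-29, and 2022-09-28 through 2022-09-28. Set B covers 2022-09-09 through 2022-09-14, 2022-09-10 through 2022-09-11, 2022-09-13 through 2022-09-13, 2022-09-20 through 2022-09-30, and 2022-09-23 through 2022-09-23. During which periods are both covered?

2022-09-27 through 2022-09-29

Merge the first list: 2022-09-16 through 2022-09-16, 2022-09-27 through 2022-09-29.
Merge the second list: 2022-09-09 through 2022-09-14, 2022-09-20 through 2022-09-30.
2022-09-16 through 2022-09-16: no overlap with the second set.
2022-09-27 through 2022-09-29 meets the second set on 2022-09-27 through 2022-09-29.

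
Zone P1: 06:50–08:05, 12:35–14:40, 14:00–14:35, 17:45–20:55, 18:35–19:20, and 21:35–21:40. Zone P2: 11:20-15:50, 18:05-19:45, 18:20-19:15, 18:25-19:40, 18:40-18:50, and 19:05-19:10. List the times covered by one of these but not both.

06:50–08:05, 11:20–12:35, 14:40–15:50, 17:45–18:05, 19:45–20:55, 21:35–21:40

First set merges to 06:50–08:05, 12:35–14:40, 17:45–20:55, 21:35–21:40.
Second set merges to 11:20–15:50, 18:05–19:45.
A but not B: 06:50–08:05, 17:45–18:05, 19:45–20:55, 21:35–21:40.
B but not A: 11:20–12:35, 14:40–15:50.
Combining gives A △ B.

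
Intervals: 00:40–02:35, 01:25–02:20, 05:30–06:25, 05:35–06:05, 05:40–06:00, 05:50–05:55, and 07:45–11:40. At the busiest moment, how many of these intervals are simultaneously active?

Walk the sorted start/end points keeping a running depth.
The depth first hits 4 at 05:50.

4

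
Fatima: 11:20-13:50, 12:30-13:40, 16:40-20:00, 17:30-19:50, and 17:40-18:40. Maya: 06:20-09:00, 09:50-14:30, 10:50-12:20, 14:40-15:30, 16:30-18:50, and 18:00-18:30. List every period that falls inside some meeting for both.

11:20–13:50, 16:40–18:50

First set merges to 11:20–13:50, 16:40–20:00.
Second set merges to 06:20–09:00, 09:50–14:30, 14:40–15:30, 16:30–18:50.
11:20–13:50 overlaps B on 11:20–13:50.
16:40–20:00 overlaps B on 16:40–18:50.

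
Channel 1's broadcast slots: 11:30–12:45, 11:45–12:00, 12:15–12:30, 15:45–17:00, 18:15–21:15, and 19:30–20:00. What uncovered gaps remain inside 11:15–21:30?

The merged coverage is 11:30–12:45, 15:45–17:00, 18:15–21:15.
Gaps within 11:15–21:30: 11:15–11:30, 12:45–15:45, 17:00–18:15, 21:15–21:30.

11:15–11:30, 12:45–15:45, 17:00–18:15, 21:15–21:30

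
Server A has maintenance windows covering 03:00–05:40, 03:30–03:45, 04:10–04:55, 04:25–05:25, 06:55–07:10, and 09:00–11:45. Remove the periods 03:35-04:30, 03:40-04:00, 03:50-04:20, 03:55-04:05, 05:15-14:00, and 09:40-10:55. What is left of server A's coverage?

03:00-03:35, 04:30-05:15

First set merges to 03:00-05:40, 06:55-07:10, 09:00-11:45.
Second set merges to 03:35-04:30, 05:15-14:00.
03:00-05:40 minus B → 03:00-03:35, 04:30-05:15.
06:55-07:10: fully covered by B → removed.
09:00-11:45: fully covered by B → removed.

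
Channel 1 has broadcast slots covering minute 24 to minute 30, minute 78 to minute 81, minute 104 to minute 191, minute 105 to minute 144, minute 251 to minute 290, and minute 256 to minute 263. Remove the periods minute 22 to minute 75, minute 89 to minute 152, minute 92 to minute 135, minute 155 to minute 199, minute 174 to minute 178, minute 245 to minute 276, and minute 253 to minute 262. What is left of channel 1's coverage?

minute 78 to minute 81, minute 152 to minute 155, minute 276 to minute 290

A, merged: minute 24 to minute 30, minute 78 to minute 81, minute 104 to minute 191, minute 251 to minute 290.
B, merged: minute 22 to minute 75, minute 89 to minute 152, minute 155 to minute 199, minute 245 to minute 276.
minute 24 to minute 30 lies entirely inside B → drops out.
minute 78 to minute 81 is untouched.
minute 104 to minute 191 with B removed leaves minute 152 to minute 155.
minute 251 to minute 290 with B removed leaves minute 276 to minute 290.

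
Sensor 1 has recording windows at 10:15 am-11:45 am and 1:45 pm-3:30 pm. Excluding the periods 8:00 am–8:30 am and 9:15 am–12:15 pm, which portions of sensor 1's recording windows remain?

10:15 am–11:45 am: entirely removed.
1:45 pm–3:30 pm: nothing removed.

1:45 pm–3:30 pm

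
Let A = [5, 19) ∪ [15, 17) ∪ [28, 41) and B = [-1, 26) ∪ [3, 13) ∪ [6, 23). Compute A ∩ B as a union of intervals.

Merge the first list: [5, 19), [28, 41).
Merge the second list: [-1, 26).
[5, 19) overlaps B on [5, 19).
[28, 41) falls entirely outside B.

[5, 19)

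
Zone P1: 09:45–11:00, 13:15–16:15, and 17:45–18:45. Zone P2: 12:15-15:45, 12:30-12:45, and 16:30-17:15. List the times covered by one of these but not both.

B, merged: 12:15–15:45, 16:30–17:15.
A but not B: 09:45–11:00, 15:45–16:15, 17:45–18:45.
B but not A: 12:15–13:15, 16:30–17:15.
Combining gives A △ B.

09:45–11:00, 12:15–13:15, 15:45–16:15, 16:30–17:15, 17:45–18:45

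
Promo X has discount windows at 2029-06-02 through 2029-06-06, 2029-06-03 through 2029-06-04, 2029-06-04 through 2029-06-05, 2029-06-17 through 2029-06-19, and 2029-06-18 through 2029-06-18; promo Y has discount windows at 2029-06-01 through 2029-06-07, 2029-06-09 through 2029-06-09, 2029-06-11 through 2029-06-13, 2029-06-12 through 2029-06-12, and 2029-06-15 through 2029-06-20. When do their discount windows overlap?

2029-06-02 through 2029-06-06, 2029-06-17 through 2029-06-19

First set merges to 2029-06-02 through 2029-06-06, 2029-06-17 through 2029-06-19.
Second set merges to 2029-06-01 through 2029-06-07, 2029-06-09 through 2029-06-09, 2029-06-11 through 2029-06-13, 2029-06-15 through 2029-06-20.
2029-06-02 through 2029-06-06 ∩ B → 2029-06-02 through 2029-06-06.
2029-06-17 through 2029-06-19 ∩ B → 2029-06-17 through 2029-06-19.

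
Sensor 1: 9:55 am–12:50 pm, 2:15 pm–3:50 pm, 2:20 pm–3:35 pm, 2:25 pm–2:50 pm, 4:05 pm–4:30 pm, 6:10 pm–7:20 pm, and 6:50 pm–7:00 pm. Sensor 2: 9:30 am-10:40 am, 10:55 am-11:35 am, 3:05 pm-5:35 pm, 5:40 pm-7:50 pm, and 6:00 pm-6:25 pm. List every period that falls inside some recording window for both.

9:55 am–10:40 am, 10:55 am–11:35 am, 3:05 pm–3:50 pm, 4:05 pm–4:30 pm, 6:10 pm–7:20 pm

A, merged: 9:55 am–12:50 pm, 2:15 pm–3:50 pm, 4:05 pm–4:30 pm, 6:10 pm–7:20 pm.
B, merged: 9:30 am–10:40 am, 10:55 am–11:35 am, 3:05 pm–5:35 pm, 5:40 pm–7:50 pm.
9:55 am–12:50 pm overlaps B on 9:55 am–10:40 am, 10:55 am–11:35 am.
2:15 pm–3:50 pm overlaps B on 3:05 pm–3:50 pm.
4:05 pm–4:30 pm overlaps B on 4:05 pm–4:30 pm.
6:10 pm–7:20 pm overlaps B on 6:10 pm–7:20 pm.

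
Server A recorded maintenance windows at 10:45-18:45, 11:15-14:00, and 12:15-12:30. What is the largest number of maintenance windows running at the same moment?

At 12:15, 3 of the intervals are simultaneously active.
No point has more.

3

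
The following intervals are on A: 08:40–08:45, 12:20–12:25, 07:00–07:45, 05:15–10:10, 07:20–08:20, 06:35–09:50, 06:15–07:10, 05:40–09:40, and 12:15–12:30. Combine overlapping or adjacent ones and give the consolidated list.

Sort by start: 05:15–10:10, 05:40–09:40, 06:15–07:10, 06:35–09:50, 07:00–07:45, 07:20–08:20, 08:40–08:45, 12:15–12:30, 12:20–12:25.
05:40–09:40 overlaps/touches 05:15–10:10 → extend to 05:15–10:10.
06:15–07:10 overlaps/touches 05:15–10:10 → extend to 05:15–10:10.
06:35–09:50 overlaps/touches 05:15–10:10 → extend to 05:15–10:10.
07:00–07:45 overlaps/touches 05:15–10:10 → extend to 05:15–10:10.
07:20–08:20 overlaps/touches 05:15–10:10 → extend to 05:15–10:10.
08:40–08:45 overlaps/touches 05:15–10:10 → extend to 05:15–10:10.
12:15–12:30 is disjoint → start new block.
12:20–12:25 overlaps/touches 12:15–12:30 → extend to 12:15–12:30.

05:15–10:10, 12:15–12:30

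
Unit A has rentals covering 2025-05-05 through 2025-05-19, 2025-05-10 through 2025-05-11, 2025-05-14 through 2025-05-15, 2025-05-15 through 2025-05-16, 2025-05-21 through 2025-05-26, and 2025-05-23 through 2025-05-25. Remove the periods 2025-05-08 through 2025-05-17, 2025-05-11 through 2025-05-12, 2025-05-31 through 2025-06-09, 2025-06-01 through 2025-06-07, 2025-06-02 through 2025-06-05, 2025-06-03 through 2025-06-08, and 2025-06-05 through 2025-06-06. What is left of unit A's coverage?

2025-05-05 through 2025-05-07, 2025-05-18 through 2025-05-19, 2025-05-21 through 2025-05-26

A, merged: 2025-05-05 through 2025-05-19, 2025-05-21 through 2025-05-26.
B, merged: 2025-05-08 through 2025-05-17, 2025-05-31 through 2025-06-09.
2025-05-05 through 2025-05-19 with B removed leaves 2025-05-05 through 2025-05-07, 2025-05-18 through 2025-05-19.
2025-05-21 through 2025-05-26 is untouched.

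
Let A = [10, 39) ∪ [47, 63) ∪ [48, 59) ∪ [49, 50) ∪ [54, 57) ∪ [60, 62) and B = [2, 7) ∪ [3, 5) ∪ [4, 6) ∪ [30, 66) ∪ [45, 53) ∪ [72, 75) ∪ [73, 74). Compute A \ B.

[10, 30)

First set merges to [10, 39), [47, 63).
Second set merges to [2, 7), [30, 66), [72, 75).
[10, 39) minus B → [10, 30).
[47, 63): fully covered by B → removed.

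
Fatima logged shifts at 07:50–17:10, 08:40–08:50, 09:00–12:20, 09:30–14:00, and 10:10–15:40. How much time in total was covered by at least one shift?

9 h 20 min

Merged: 07:50–17:10.
Length: 9 h 20 min.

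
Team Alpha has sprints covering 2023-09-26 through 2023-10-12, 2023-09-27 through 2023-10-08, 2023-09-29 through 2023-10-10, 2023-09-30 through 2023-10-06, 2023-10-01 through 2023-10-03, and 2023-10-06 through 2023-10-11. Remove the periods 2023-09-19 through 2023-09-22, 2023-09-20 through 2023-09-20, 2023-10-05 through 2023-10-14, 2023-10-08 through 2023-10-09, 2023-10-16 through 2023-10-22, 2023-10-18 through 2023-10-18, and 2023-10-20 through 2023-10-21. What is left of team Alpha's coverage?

Merge the first list: 2023-09-26 through 2023-10-12.
Merge the second list: 2023-09-19 through 2023-09-22, 2023-10-05 through 2023-10-14, 2023-10-16 through 2023-10-22.
2023-09-26 through 2023-10-12 with B removed leaves 2023-09-26 through 2023-10-04.

2023-09-26 through 2023-10-04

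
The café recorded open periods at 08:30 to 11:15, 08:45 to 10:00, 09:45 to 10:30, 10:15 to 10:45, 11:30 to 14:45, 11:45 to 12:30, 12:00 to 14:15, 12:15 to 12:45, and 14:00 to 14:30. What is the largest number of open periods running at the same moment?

At 12:15, 4 of the intervals are simultaneously active.
No point has more.

4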